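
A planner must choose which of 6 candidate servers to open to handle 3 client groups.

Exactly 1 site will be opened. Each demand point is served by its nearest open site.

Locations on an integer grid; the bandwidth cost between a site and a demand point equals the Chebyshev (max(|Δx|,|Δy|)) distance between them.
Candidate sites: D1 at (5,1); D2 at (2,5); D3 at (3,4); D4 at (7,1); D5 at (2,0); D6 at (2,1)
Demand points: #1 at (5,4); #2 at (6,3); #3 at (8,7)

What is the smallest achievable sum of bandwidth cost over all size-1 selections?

10

Open {D3}.
  #1→D3 2, #2→D3 3, #3→D3 5  ⇒ total 10.
Compare {D1}: total 11.
Compare {D4}: total 11.
No size-1 selection does better; minimum is 10.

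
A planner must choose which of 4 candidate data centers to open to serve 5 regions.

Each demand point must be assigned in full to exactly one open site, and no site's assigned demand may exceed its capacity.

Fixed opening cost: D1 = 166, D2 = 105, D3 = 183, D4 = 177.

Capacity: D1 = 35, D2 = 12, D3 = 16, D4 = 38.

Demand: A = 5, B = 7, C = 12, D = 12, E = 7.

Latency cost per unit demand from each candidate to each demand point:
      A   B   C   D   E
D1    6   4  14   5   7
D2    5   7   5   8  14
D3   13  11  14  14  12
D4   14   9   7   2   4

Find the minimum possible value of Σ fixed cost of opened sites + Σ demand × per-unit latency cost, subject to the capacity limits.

492

Open {D2, D4}; cheapest assignment that respects the capacities:
  D2 (cap 12, load 12): A, B — cost 5×5 + 7×7 = 74
  D4 (cap 38, load 31): C, D, E — cost 12×7 + 12×2 + 7×4 = 136
  Shipping 210, fixed 282 → total 492.
  Any other capacity-feasible assignment to {D2, D4} ships for at least 210.
Compare {D1, D2}: its best feasible assignment gives total 498.
Compare {D1, D4}: its best feasible assignment gives total 537.
Every other set of open sites that can feasibly serve all demand totals ≥ 498 even under its best assignment. Minimum: 492.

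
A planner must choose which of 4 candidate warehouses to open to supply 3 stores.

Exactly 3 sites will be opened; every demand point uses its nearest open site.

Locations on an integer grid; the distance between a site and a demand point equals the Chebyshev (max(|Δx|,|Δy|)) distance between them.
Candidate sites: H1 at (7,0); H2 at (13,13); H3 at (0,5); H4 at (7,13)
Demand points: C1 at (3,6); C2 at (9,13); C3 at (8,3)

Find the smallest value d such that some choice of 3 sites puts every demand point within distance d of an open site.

3

Open {H1, H3, H4}.
  Farthest demand point is C1 at distance 3 (to H3); all others are ≤ 3.
With {H1, H2, H3} the worst case is 4.
With {H1, H2, H4} the worst case is 6.
No size-3 selection achieves below 3.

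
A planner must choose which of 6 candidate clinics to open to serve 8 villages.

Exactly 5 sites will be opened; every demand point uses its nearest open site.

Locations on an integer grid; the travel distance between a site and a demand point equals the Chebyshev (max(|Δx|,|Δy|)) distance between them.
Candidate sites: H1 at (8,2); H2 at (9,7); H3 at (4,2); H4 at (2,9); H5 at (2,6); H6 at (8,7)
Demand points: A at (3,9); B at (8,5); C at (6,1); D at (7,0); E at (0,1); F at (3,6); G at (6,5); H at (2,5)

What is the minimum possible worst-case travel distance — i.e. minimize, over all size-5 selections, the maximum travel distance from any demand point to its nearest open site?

Open {H1, H2, H3, H4, H5}.
  Farthest demand point is E at travel distance 4 (to H3); all others are ≤ 4.
With {H1, H2, H3, H4, H6} the worst case is 4.
With {H1, H2, H3, H5, H6} the worst case is 4.
No size-5 selection achieves below 4.

4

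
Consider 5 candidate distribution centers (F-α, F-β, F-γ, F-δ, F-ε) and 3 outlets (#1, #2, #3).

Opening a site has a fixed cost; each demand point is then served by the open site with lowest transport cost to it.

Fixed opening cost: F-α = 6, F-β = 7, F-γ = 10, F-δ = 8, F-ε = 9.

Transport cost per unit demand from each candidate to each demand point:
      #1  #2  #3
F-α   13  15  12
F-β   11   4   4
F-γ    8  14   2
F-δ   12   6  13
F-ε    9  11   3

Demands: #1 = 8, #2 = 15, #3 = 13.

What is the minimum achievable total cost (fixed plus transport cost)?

Open {F-β, F-γ}: assign each demand point to its cheapest open site.
  #1→F-γ 8×8=64, #2→F-β 15×4=60, #3→F-γ 13×2=26
  transport cost 150, fixed 17 → total 167.
Compare {F-α, F-β, F-γ}: transport cost 150 + fixed 23 = 173.
Compare {F-β, F-γ, F-δ}: transport cost 150 + fixed 25 = 175.
Compare {F-β, F-γ, F-ε}: transport cost 150 + fixed 26 = 176.
All other subsets cost ≥ 173. Minimum total cost: 167.

167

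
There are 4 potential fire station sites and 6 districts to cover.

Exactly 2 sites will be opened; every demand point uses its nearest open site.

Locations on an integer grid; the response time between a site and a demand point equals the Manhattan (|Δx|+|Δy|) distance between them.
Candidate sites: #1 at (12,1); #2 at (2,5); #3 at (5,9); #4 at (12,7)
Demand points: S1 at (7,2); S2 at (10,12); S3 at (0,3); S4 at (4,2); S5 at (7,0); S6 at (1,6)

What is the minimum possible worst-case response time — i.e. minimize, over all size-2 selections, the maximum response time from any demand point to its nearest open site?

10

Open {#2, #3}.
  Farthest demand point is S5 at response time 10 (to #2); all others are ≤ 10.
With {#2, #4} the worst case is 10.
With {#1, #3} the worst case is 11.
No size-2 selection achieves below 10.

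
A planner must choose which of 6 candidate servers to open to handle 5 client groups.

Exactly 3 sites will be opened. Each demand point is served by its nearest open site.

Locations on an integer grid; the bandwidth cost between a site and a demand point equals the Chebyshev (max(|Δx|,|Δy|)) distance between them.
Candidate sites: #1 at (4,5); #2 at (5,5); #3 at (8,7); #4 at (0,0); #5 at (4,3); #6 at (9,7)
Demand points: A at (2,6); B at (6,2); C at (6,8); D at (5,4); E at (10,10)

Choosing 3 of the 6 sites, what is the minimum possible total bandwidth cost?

Open {#1, #3, #5}.
  A→#1 2, B→#5 2, C→#3 2, D→#1 1, E→#3 3  ⇒ total 10.
Compare {#1, #2, #3}: total 11.
Compare {#1, #3, #4}: total 11.
No size-3 selection does better; minimum is 10.

10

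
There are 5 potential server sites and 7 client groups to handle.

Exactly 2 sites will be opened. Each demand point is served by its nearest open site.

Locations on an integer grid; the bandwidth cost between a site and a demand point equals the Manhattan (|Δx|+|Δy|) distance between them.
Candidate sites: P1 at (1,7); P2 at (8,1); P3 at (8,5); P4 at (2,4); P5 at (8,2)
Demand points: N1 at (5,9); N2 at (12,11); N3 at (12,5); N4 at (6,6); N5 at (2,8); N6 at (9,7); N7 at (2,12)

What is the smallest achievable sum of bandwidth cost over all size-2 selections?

34

Open {P1, P3}.
  N1→P1 6, N2→P3 10, N3→P3 4, N4→P3 3, N5→P1 2, N6→P3 3, N7→P1 6  ⇒ total 34.
Compare {P3, P4}: total 39.
Compare {P1, P5}: total 46.
No size-2 selection does better; minimum is 34.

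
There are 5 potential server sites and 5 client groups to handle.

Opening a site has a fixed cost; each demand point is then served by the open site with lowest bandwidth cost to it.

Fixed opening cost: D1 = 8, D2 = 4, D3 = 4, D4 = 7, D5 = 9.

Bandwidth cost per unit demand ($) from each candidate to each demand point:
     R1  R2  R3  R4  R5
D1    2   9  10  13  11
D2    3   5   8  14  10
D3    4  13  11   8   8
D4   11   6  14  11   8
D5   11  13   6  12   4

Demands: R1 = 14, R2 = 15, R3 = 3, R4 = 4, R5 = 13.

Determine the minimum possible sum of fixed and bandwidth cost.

Open {D1, D2, D3, D5}: assign each demand point to its cheapest open site.
  R1→D1 14×2=28, R2→D2 15×5=75, R3→D5 3×6=18, R4→D3 4×8=32, R5→D5 13×4=52
  bandwidth cost 205, fixed 25 → total 230.
Compare {D2, D3, D5}: bandwidth cost 219 + fixed 17 = 236.
Compare {D1, D2, D3, D4, D5}: bandwidth cost 205 + fixed 32 = 237.
Compare {D1, D2, D5}: bandwidth cost 221 + fixed 21 = 242.
All other subsets cost ≥ 236. Minimum total cost: 230.

230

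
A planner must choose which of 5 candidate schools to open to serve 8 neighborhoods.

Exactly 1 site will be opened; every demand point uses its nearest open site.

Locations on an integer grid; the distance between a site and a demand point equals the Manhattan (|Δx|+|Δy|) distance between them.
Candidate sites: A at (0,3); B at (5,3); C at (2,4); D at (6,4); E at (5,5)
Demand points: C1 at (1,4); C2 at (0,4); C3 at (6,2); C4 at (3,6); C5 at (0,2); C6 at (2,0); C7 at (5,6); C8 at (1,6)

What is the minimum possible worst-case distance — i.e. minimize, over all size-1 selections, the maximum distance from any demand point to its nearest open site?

6

Open {C}.
  Farthest demand point is C3 at distance 6 (to C); all others are ≤ 6.
With {B} the worst case is 7.
With {A} the worst case is 8.
No size-1 selection achieves below 6.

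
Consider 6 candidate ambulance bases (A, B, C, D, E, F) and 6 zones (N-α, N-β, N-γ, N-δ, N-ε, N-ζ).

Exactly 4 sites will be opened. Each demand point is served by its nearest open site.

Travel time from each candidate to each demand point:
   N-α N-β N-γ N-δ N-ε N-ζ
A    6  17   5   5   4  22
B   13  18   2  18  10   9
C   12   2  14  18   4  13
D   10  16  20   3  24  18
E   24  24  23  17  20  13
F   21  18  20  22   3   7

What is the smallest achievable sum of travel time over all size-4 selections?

25

Open {A, B, C, F}.
  N-α→A 6, N-β→C 2, N-γ→B 2, N-δ→A 5, N-ε→F 3, N-ζ→F 7  ⇒ total 25.
Compare {A, B, C, D}: total 26.
Compare {A, C, D, F}: total 26.
No size-4 selection does better; minimum is 25.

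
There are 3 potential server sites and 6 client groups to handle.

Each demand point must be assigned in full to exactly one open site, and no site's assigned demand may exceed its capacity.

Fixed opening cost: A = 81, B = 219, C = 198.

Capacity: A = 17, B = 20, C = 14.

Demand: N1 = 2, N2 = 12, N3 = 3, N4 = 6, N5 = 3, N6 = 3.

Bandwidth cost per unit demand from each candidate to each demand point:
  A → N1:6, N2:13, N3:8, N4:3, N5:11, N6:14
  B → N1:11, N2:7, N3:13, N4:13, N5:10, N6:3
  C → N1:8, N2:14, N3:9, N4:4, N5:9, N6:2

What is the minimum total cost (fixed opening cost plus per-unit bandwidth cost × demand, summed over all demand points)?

Open {A, B}; cheapest assignment that respects the capacities:
  A (cap 17, load 11): N1, N3, N4 — cost 2×6 + 3×8 + 6×3 = 54
  B (cap 20, load 18): N2, N5, N6 — cost 12×7 + 3×10 + 3×3 = 123
  Shipping 177, fixed 300 → total 477.
  Any other capacity-feasible assignment to {A, B} ships for at least 177.
Compare {A, C}: its best feasible assignment gives total 528.
Compare {B, C}: its best feasible assignment gives total 604.
Every other set of open sites that can feasibly serve all demand totals ≥ 528 even under its best assignment. Minimum: 477.

477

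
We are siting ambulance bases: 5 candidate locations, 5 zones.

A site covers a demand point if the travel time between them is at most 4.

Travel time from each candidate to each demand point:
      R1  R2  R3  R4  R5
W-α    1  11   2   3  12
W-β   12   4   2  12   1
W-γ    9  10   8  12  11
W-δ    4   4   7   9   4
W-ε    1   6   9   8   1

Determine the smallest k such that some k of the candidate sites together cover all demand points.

Coverage sets (demand points within 4 of each site):
  W-α: {R1, R3, R4}
  W-β: {R2, R3, R5}
  W-γ: {}
  W-δ: {R1, R2, R5}
  W-ε: {R1, R5}
No single site covers all 5 demand points.
But {W-α, W-β} covers everything, so the minimum is 2.

2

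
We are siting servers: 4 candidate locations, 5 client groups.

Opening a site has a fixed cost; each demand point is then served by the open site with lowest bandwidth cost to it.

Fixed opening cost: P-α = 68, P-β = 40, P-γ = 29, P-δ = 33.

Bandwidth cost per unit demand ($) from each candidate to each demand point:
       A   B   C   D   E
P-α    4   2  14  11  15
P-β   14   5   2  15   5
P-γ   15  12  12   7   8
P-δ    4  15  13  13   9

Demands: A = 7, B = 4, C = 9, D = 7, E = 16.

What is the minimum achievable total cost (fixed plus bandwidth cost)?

297

Open {P-β, P-γ, P-δ}: assign each demand point to its cheapest open site.
  A→P-δ 7×4=28, B→P-β 4×5=20, C→P-β 9×2=18, D→P-γ 7×7=49, E→P-β 16×5=80
  bandwidth cost 195, fixed 102 → total 297.
Compare {P-β, P-δ}: bandwidth cost 237 + fixed 73 = 310.
Compare {P-α, P-β}: bandwidth cost 211 + fixed 108 = 319.
Compare {P-α, P-β, P-γ}: bandwidth cost 183 + fixed 137 = 320.
All other subsets cost ≥ 310. Minimum total cost: 297.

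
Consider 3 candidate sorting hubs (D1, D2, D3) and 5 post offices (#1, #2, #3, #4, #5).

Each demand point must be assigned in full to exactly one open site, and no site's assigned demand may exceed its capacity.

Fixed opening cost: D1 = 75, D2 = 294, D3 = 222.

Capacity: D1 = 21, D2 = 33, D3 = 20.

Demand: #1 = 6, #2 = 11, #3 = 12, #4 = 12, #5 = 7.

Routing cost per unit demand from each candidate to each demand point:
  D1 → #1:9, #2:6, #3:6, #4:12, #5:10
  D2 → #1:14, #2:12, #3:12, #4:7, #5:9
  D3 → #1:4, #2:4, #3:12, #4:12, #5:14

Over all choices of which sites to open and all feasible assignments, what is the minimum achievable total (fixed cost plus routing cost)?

774

Open {D1, D2}; cheapest assignment that respects the capacities:
  D1 (cap 21, load 18): #1, #3 — cost 6×9 + 12×6 = 126
  D2 (cap 33, load 30): #2, #4, #5 — cost 11×12 + 12×7 + 7×9 = 279
  Shipping 405, fixed 369 → total 774.
  Any other capacity-feasible assignment to {D1, D2} ships for at least 405.
Compare {D2, D3}: its best feasible assignment gives total 875.
Compare {D1, D2, D3}: its best feasible assignment gives total 878.
Every other set of open sites that can feasibly serve all demand totals ≥ 875 even under its best assignment. Minimum: 774.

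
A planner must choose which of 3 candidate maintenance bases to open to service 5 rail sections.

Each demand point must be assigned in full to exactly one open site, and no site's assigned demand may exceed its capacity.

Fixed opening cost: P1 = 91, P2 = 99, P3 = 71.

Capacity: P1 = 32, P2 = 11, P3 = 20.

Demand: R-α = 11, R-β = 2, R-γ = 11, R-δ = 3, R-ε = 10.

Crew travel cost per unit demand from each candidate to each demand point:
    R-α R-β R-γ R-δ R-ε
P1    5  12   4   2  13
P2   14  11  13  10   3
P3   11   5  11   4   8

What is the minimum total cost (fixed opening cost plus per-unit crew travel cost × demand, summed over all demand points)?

Open {P1, P2}; cheapest assignment that respects the capacities:
  P1 (cap 32, load 27): R-α, R-β, R-γ, R-δ — cost 11×5 + 2×12 + 11×4 + 3×2 = 129
  P2 (cap 11, load 10): R-ε — cost 10×3 = 30
  Shipping 159, fixed 190 → total 349.
  Any other capacity-feasible assignment to {P1, P2} ships for at least 159.
Compare {P1, P3}: its best feasible assignment gives total 357.
Compare {P1, P2, P3}: its best feasible assignment gives total 406.
Every other set of open sites that can feasibly serve all demand totals ≥ 357 even under its best assignment. Minimum: 349.

349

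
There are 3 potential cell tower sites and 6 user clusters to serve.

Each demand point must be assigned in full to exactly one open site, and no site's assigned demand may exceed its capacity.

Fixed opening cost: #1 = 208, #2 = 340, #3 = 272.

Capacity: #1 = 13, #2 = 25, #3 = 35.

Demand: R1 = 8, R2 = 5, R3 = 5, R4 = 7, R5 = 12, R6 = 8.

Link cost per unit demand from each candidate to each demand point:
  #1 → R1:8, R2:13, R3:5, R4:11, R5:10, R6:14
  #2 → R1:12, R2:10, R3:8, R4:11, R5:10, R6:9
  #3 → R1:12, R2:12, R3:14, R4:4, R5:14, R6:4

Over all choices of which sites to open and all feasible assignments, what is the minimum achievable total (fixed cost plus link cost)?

857

Open {#1, #3}; cheapest assignment that respects the capacities:
  #1 (cap 13, load 13): R1, R3 — cost 8×8 + 5×5 = 89
  #3 (cap 35, load 32): R2, R4, R5, R6 — cost 5×12 + 7×4 + 12×14 + 8×4 = 288
  Shipping 377, fixed 480 → total 857.
  Any other capacity-feasible assignment to {#1, #3} ships for at least 377.
Compare {#2, #3}: its best feasible assignment gives total 978.
Compare {#1, #2, #3}: its best feasible assignment gives total 1139.
Every other set of open sites that can feasibly serve all demand totals ≥ 978 even under its best assignment. Minimum: 857.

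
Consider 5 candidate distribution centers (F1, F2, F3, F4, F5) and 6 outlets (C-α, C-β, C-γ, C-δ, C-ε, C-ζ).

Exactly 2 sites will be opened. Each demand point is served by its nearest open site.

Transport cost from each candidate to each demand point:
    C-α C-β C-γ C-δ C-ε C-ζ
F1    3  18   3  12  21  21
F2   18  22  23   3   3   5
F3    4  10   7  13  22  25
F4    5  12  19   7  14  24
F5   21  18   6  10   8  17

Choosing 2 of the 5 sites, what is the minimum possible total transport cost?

Open {F2, F3}.
  C-α→F3 4, C-β→F3 10, C-γ→F3 7, C-δ→F2 3, C-ε→F2 3, C-ζ→F2 5  ⇒ total 32.
Compare {F1, F2}: total 35.
Compare {F2, F4}: total 47.
No size-2 selection does better; minimum is 32.

32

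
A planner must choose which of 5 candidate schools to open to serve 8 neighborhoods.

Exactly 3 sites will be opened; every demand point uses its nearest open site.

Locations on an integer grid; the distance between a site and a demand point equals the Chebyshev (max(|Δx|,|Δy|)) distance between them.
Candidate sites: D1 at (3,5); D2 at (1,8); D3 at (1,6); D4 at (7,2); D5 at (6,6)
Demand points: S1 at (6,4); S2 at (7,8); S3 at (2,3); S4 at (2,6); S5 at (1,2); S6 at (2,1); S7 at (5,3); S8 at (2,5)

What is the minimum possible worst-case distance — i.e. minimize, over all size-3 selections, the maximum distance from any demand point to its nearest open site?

Open {D1, D2, D3}.
  Farthest demand point is S2 at distance 4 (to D1); all others are ≤ 4.
With {D1, D2, D4} the worst case is 4.
With {D1, D2, D5} the worst case is 4.
No size-3 selection achieves below 4.

4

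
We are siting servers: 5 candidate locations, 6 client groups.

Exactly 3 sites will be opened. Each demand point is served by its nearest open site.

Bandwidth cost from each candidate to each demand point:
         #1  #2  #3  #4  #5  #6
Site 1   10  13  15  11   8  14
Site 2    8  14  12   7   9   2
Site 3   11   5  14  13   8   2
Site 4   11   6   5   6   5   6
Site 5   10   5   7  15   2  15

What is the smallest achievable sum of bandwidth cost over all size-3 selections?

28

Open {Site 2, Site 4, Site 5}.
  #1→Site 2 8, #2→Site 5 5, #3→Site 4 5, #4→Site 4 6, #5→Site 5 2, #6→Site 2 2  ⇒ total 28.
Compare {Site 3, Site 4, Site 5}: total 30.
Compare {Site 1, Site 2, Site 5}: total 31.
No size-3 selection does better; minimum is 28.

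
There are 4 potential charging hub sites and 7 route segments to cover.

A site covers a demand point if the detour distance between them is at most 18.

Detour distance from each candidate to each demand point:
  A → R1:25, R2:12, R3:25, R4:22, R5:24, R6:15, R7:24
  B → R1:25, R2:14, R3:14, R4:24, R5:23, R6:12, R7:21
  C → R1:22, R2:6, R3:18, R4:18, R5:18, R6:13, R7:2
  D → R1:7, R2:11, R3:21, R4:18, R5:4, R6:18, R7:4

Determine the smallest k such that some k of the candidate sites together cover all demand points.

2

Coverage sets (demand points within 18 of each site):
  A: {R2, R6}
  B: {R2, R3, R6}
  C: {R2, R3, R4, R5, R6, R7}
  D: {R1, R2, R4, R5, R6, R7}
No single site covers all 7 demand points.
But {B, D} covers everything, so the minimum is 2.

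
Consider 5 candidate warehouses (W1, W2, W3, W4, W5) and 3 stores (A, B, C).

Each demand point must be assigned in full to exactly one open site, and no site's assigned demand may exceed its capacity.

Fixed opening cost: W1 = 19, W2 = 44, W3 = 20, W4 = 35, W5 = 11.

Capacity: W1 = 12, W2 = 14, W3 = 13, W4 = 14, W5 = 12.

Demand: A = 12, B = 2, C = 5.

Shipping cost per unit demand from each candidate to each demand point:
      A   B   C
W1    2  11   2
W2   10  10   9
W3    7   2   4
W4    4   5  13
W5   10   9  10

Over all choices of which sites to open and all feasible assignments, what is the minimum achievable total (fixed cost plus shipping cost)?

Open {W1, W3}; cheapest assignment that respects the capacities:
  W1 (cap 12, load 12): A — cost 12×2 = 24
  W3 (cap 13, load 7): B, C — cost 2×2 + 5×4 = 24
  Shipping 48, fixed 39 → total 87.
  Any other capacity-feasible assignment to {W1, W3} ships for at least 48.
Compare {W1, W3, W5}: its best feasible assignment gives total 98.
Compare {W1, W4}: its best feasible assignment gives total 122.
Every other set of open sites that can feasibly serve all demand totals ≥ 98 even under its best assignment. Minimum: 87.

87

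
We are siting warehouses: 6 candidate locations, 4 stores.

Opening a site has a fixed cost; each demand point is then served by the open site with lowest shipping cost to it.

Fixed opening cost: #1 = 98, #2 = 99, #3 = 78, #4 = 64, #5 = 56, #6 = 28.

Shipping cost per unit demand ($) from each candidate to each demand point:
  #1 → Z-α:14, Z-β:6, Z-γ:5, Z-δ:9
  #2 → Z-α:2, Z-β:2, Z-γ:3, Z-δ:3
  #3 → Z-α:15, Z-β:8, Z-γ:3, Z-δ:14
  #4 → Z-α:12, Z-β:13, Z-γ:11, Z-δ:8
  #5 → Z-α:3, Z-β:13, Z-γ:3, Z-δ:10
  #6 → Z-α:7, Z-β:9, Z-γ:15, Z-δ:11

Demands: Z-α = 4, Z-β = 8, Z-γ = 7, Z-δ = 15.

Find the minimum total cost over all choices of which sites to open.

189

Open {#2}: assign each demand point to its cheapest open site.
  Z-α→#2 4×2=8, Z-β→#2 8×2=16, Z-γ→#2 7×3=21, Z-δ→#2 15×3=45
  shipping cost 90, fixed 99 → total 189.
Compare {#2, #6}: shipping cost 90 + fixed 127 = 217.
Compare {#2, #5}: shipping cost 90 + fixed 155 = 245.
Compare {#2, #4}: shipping cost 90 + fixed 163 = 253.
All other subsets cost ≥ 217. Minimum total cost: 189.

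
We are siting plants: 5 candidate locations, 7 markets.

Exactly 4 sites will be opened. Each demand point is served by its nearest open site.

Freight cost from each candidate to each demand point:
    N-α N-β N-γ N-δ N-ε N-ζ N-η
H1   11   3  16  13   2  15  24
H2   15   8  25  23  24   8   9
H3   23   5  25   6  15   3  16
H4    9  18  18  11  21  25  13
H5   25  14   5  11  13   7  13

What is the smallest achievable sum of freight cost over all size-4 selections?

39

Open {H1, H2, H3, H5}.
  N-α→H1 11, N-β→H1 3, N-γ→H5 5, N-δ→H3 6, N-ε→H1 2, N-ζ→H3 3, N-η→H2 9  ⇒ total 39.
Compare {H1, H3, H4, H5}: total 41.
Compare {H1, H2, H4, H5}: total 46.
No size-4 selection does better; minimum is 39.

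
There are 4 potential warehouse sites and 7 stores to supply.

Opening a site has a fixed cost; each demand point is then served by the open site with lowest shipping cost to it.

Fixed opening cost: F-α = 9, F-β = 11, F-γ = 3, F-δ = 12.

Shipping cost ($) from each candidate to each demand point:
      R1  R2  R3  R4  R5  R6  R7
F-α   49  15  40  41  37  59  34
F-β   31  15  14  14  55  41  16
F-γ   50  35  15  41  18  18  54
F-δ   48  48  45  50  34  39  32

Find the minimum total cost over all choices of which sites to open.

Open {F-β, F-γ}: assign each demand point to its cheapest open site.
  R1→F-β 31, R2→F-β 15, R3→F-β 14, R4→F-β 14, R5→F-γ 18, R6→F-γ 18, R7→F-β 16
  shipping cost 126, fixed 14 → total 140.
Compare {F-α, F-β, F-γ}: shipping cost 126 + fixed 23 = 149.
Compare {F-β, F-γ, F-δ}: shipping cost 126 + fixed 26 = 152.
Compare {F-α, F-β, F-γ, F-δ}: shipping cost 126 + fixed 35 = 161.
All other subsets cost ≥ 149. Minimum total cost: 140.

140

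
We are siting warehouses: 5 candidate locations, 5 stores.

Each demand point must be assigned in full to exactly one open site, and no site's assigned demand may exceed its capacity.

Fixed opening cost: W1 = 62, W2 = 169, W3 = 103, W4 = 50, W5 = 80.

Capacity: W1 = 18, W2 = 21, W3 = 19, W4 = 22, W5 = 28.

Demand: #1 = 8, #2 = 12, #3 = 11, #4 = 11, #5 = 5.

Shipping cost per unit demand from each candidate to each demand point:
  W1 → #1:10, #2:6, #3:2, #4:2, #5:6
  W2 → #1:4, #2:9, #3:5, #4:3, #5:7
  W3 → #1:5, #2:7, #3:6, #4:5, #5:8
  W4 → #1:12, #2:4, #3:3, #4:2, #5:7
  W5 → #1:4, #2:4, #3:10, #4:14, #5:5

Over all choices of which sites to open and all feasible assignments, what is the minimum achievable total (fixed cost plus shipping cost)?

Open {W4, W5}; cheapest assignment that respects the capacities:
  W4 (cap 22, load 22): #3, #4 — cost 11×3 + 11×2 = 55
  W5 (cap 28, load 25): #1, #2, #5 — cost 8×4 + 12×4 + 5×5 = 105
  Shipping 160, fixed 130 → total 290.
  Any other capacity-feasible assignment to {W4, W5} ships for at least 160.
Compare {W1, W4, W5}: its best feasible assignment gives total 341.
Compare {W3, W4, W5}: its best feasible assignment gives total 393.
Every other set of open sites that can feasibly serve all demand totals ≥ 341 even under its best assignment. Minimum: 290.

290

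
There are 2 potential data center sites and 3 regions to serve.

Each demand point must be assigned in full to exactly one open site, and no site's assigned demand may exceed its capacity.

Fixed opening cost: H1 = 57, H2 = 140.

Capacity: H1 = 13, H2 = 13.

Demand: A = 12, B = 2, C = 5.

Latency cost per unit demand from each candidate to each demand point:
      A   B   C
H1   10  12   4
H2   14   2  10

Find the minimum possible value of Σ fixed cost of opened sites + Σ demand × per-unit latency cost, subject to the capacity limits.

371

Open {H1, H2}; cheapest assignment that respects the capacities:
  H1 (cap 13, load 12): A — cost 12×10 = 120
  H2 (cap 13, load 7): B, C — cost 2×2 + 5×10 = 54
  Shipping 174, fixed 197 → total 371.
  Any other capacity-feasible assignment to {H1, H2} ships for at least 174.
Total demand is 19 and no other set of sites has combined capacity ≥ 19, so {H1, H2} is the only feasible choice of open sites. Minimum: 371.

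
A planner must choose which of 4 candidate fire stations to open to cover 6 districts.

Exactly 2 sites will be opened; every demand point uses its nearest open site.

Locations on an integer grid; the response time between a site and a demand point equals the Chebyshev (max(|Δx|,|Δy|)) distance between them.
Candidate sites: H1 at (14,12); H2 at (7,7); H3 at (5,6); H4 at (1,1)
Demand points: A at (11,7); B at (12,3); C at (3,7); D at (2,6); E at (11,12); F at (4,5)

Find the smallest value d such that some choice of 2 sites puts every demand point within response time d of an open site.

Open {H1, H2}.
  Farthest demand point is B at response time 5 (to H2); all others are ≤ 5.
With {H2, H3} the worst case is 5.
With {H2, H4} the worst case is 5.
No size-2 selection achieves below 5.

5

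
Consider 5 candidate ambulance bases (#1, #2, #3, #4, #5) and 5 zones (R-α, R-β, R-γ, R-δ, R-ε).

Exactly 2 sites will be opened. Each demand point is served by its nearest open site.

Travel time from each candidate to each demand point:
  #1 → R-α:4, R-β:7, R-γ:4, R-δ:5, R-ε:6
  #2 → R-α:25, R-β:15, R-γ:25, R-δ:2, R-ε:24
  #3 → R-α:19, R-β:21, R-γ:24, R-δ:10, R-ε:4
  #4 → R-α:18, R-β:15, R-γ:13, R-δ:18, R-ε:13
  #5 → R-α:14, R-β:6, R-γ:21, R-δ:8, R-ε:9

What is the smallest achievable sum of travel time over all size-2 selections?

Open {#1, #2}.
  R-α→#1 4, R-β→#1 7, R-γ→#1 4, R-δ→#2 2, R-ε→#1 6  ⇒ total 23.
Compare {#1, #3}: total 24.
Compare {#1, #5}: total 25.
No size-2 selection does better; minimum is 23.

23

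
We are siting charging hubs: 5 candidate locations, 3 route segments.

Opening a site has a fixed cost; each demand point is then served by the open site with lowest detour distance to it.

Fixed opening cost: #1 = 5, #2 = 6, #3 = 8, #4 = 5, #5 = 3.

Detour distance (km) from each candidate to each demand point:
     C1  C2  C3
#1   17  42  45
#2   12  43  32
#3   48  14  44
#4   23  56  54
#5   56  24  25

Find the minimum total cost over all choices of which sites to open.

Open {#2, #3, #5}: assign each demand point to its cheapest open site.
  C1→#2 12, C2→#3 14, C3→#5 25
  detour distance 51, fixed 17 → total 68.
Compare {#2, #5}: detour distance 61 + fixed 9 = 70.
Compare {#2, #3}: detour distance 58 + fixed 14 = 72.
Compare {#1, #3, #5}: detour distance 56 + fixed 16 = 72.
All other subsets cost ≥ 70. Minimum total cost: 68.

68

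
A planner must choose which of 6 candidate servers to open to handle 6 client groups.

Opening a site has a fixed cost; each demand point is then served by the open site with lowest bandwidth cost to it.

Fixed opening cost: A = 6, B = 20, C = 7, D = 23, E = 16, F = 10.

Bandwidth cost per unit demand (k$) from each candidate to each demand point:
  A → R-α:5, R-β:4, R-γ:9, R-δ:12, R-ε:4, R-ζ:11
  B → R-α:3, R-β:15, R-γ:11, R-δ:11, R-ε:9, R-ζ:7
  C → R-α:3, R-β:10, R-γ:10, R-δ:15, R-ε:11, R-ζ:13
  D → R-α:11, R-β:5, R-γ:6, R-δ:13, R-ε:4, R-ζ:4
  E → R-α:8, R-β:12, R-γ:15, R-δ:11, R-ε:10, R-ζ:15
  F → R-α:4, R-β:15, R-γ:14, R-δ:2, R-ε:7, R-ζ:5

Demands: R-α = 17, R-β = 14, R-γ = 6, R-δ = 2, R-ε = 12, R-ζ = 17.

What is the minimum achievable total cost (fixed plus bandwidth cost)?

Open {A, C, D, F}: assign each demand point to its cheapest open site.
  R-α→C 17×3=51, R-β→A 14×4=56, R-γ→D 6×6=36, R-δ→F 2×2=4, R-ε→A 12×4=48, R-ζ→D 17×4=68
  bandwidth cost 263, fixed 46 → total 309.
Compare {C, D, F}: bandwidth cost 277 + fixed 40 = 317.
Compare {A, C, D}: bandwidth cost 283 + fixed 36 = 319.
Compare {A, D, F}: bandwidth cost 280 + fixed 39 = 319.
All other subsets cost ≥ 317. Minimum total cost: 309.

309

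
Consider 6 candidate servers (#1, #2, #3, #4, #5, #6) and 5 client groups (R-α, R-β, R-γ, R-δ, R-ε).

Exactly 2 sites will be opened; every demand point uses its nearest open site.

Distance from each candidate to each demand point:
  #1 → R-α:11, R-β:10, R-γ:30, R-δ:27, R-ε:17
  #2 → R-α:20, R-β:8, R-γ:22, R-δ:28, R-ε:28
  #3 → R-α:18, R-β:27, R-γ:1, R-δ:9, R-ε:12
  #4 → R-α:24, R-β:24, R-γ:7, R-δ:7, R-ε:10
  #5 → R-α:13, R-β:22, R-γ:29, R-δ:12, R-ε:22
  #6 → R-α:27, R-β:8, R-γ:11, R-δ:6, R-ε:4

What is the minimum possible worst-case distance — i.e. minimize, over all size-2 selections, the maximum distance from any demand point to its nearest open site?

11

Open {#1, #4}.
  Farthest demand point is R-α at distance 11 (to #1); all others are ≤ 11.
With {#1, #6} the worst case is 11.
With {#1, #3} the worst case is 12.
No size-2 selection achieves below 11.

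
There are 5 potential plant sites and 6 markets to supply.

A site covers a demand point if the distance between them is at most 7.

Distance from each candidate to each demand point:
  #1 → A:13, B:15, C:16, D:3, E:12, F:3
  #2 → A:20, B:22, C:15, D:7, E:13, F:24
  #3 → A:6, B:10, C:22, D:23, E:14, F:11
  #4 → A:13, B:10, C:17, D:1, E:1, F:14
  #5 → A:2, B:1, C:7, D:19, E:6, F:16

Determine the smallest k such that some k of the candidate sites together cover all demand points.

2

Coverage sets (demand points within 7 of each site):
  #1: {D, F}
  #2: {D}
  #3: {A}
  #4: {D, E}
  #5: {A, B, C, E}
No single site covers all 6 demand points.
But {#1, #5} covers everything, so the minimum is 2.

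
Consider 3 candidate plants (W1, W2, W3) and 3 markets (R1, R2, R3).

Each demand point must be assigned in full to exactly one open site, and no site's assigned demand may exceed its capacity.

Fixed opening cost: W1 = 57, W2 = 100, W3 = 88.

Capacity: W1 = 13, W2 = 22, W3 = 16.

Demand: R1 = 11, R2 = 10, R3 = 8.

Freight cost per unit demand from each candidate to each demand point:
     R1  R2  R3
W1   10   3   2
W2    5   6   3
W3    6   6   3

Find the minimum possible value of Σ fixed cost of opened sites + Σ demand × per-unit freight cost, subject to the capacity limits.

Open {W1, W2}; cheapest assignment that respects the capacities:
  W1 (cap 13, load 10): R2 — cost 10×3 = 30
  W2 (cap 22, load 19): R1, R3 — cost 11×5 + 8×3 = 79
  Shipping 109, fixed 157 → total 266.
  Any other capacity-feasible assignment to {W1, W2} ships for at least 109.
Compare {W2, W3}: its best feasible assignment gives total 327.
Compare {W1, W2, W3}: its best feasible assignment gives total 354.
Every other set of open sites that can feasibly serve all demand totals ≥ 327 even under its best assignment. Minimum: 266.

266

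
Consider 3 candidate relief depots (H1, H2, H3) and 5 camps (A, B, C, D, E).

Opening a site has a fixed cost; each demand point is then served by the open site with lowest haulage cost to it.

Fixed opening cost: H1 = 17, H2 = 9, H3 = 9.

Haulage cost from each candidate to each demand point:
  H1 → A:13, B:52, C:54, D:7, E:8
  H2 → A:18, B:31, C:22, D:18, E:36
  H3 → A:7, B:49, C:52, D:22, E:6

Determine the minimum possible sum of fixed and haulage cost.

102

Open {H2, H3}: assign each demand point to its cheapest open site.
  A→H3 7, B→H2 31, C→H2 22, D→H2 18, E→H3 6
  haulage cost 84, fixed 18 → total 102.
Compare {H1, H2}: haulage cost 81 + fixed 26 = 107.
Compare {H1, H2, H3}: haulage cost 73 + fixed 35 = 108.
Compare {H2}: haulage cost 125 + fixed 9 = 134.
All other subsets cost ≥ 107. Minimum total cost: 102.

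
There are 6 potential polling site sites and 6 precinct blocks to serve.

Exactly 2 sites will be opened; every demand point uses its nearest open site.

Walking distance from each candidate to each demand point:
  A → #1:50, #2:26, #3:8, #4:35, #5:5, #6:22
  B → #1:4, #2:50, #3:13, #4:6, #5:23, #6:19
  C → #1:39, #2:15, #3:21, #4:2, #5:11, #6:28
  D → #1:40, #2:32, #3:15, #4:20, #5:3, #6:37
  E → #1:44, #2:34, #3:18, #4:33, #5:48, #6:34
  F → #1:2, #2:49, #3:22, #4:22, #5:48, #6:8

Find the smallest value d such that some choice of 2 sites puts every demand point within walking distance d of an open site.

Open {B, C}.
  Farthest demand point is #6 at walking distance 19 (to B); all others are ≤ 19.
With {C, F} the worst case is 21.
With {A, B} the worst case is 26.
No size-2 selection achieves below 19.

19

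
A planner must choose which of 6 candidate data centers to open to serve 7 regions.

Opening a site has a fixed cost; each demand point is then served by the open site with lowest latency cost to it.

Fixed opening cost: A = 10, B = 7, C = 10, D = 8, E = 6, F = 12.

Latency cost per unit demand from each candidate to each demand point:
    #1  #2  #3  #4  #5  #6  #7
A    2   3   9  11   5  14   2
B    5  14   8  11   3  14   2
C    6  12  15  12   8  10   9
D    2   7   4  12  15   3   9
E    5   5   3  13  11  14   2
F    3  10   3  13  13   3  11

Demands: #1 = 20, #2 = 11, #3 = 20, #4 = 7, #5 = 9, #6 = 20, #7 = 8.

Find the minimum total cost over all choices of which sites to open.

Open {A, B, F}: assign each demand point to its cheapest open site.
  #1→A 20×2=40, #2→A 11×3=33, #3→F 20×3=60, #4→A 7×11=77, #5→B 9×3=27, #6→F 20×3=60, #7→A 8×2=16
  latency cost 313, fixed 29 → total 342.
Compare {A, B, D, E}: latency cost 313 + fixed 31 = 344.
Compare {A, B, E, F}: latency cost 313 + fixed 35 = 348.
Compare {A, B, D, F}: latency cost 313 + fixed 37 = 350.
All other subsets cost ≥ 344. Minimum total cost: 342.

342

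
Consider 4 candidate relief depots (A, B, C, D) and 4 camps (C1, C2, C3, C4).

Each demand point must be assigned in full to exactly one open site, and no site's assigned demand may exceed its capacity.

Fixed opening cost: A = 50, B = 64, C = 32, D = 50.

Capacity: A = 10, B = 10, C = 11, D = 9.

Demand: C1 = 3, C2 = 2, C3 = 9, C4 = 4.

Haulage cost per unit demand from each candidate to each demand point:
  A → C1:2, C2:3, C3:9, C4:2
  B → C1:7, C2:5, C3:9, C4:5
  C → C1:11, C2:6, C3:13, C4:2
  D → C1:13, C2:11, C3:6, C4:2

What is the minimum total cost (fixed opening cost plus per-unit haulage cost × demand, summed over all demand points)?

174

Open {A, D}; cheapest assignment that respects the capacities:
  A (cap 10, load 9): C1, C2, C4 — cost 3×2 + 2×3 + 4×2 = 20
  D (cap 9, load 9): C3 — cost 9×6 = 54
  Shipping 74, fixed 100 → total 174.
  Any other capacity-feasible assignment to {A, D} ships for at least 74.
Compare {C, D}: its best feasible assignment gives total 189.
Compare {A, C, D}: its best feasible assignment gives total 206.
Every other set of open sites that can feasibly serve all demand totals ≥ 189 even under its best assignment. Minimum: 174.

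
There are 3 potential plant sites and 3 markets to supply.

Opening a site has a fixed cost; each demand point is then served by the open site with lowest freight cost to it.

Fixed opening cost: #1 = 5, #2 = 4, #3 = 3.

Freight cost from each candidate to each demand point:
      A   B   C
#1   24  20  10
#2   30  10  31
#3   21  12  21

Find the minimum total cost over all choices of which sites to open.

Open {#1, #3}: assign each demand point to its cheapest open site.
  A→#3 21, B→#3 12, C→#1 10
  freight cost 43, fixed 8 → total 51.
Compare {#1, #2}: freight cost 44 + fixed 9 = 53.
Compare {#1, #2, #3}: freight cost 41 + fixed 12 = 53.
Compare {#3}: freight cost 54 + fixed 3 = 57.
All other subsets cost ≥ 53. Minimum total cost: 51.

51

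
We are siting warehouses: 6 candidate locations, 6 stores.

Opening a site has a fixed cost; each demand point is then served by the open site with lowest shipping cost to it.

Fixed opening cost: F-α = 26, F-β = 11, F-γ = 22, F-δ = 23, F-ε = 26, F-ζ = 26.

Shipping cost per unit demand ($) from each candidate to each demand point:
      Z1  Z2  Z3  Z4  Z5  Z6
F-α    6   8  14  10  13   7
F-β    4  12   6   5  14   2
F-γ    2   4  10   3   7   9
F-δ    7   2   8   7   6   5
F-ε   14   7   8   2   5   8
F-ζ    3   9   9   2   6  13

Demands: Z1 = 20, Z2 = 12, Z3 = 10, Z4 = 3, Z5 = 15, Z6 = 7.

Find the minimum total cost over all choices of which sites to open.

Open {F-β, F-γ, F-δ}: assign each demand point to its cheapest open site.
  Z1→F-γ 20×2=40, Z2→F-δ 12×2=24, Z3→F-β 10×6=60, Z4→F-γ 3×3=9, Z5→F-δ 15×6=90, Z6→F-β 7×2=14
  shipping cost 237, fixed 56 → total 293.
Compare {F-β, F-γ, F-δ, F-ε}: shipping cost 219 + fixed 82 = 301.
Compare {F-β, F-γ, F-ε}: shipping cost 243 + fixed 59 = 302.
Compare {F-β, F-γ}: shipping cost 276 + fixed 33 = 309.
All other subsets cost ≥ 301. Minimum total cost: 293.

293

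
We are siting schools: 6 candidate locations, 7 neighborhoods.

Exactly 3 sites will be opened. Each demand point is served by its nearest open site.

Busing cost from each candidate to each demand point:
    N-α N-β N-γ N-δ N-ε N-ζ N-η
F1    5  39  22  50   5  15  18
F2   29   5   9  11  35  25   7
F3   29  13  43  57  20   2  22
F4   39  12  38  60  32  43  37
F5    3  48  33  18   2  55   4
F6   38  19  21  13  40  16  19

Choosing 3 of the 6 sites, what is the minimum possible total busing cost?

Open {F2, F3, F5}.
  N-α→F5 3, N-β→F2 5, N-γ→F2 9, N-δ→F2 11, N-ε→F5 2, N-ζ→F3 2, N-η→F5 4  ⇒ total 36.
Compare {F1, F2, F3}: total 44.
Compare {F1, F2, F5}: total 49.
No size-3 selection does better; minimum is 36.

36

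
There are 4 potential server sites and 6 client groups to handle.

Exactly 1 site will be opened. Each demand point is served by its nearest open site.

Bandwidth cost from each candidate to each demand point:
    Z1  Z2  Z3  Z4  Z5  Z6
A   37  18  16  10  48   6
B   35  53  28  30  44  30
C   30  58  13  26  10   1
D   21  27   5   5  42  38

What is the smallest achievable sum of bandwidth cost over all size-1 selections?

135

Open {A}.
  Z1→A 37, Z2→A 18, Z3→A 16, Z4→A 10, Z5→A 48, Z6→A 6  ⇒ total 135.
Compare {C}: total 138.
Compare {D}: total 138.
No size-1 selection does better; minimum is 135.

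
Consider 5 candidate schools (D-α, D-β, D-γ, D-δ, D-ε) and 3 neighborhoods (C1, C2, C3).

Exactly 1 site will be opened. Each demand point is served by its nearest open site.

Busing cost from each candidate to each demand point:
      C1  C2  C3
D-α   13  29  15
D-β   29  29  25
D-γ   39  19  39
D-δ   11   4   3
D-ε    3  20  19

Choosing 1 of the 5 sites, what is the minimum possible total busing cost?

18

Open {D-δ}.
  C1→D-δ 11, C2→D-δ 4, C3→D-δ 3  ⇒ total 18.
Compare {D-ε}: total 42.
Compare {D-α}: total 57.
No size-1 selection does better; minimum is 18.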